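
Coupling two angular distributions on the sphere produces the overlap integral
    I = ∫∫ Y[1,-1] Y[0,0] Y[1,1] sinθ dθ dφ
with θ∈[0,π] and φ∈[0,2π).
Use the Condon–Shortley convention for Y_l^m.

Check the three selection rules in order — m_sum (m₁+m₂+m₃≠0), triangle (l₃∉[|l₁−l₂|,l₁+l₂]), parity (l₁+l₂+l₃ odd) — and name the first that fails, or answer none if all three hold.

none

m₁+m₂+m₃ = -1 + 0 + 1 = 0  ✓
triangle: |1−0|=1 ≤ l₃=1 ≤ 1+0=1  ✓
parity: l₁+l₂+l₃ = 2 is even  ✓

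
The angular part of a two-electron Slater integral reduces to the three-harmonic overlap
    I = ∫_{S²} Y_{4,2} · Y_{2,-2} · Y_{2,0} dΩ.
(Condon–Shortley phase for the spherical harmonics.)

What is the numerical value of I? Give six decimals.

0.156078

Rules hold: Σm=0, L=8 even, 2≤2≤6.
N = 9·5·5 = 225
Δ = 4!·4!·0!/9! = 1/630
Racah Σ t=2..2: t=2:+1/16 = 1/16
⇒ 3j(4 2 2; 0 0 0)² = 2/35, sgn +1
Racah Σ t=0..0: t=0:+1/96 = 1/96
⇒ 3j(4 2 2; 2 -2 0)² = 1/42, sgn +1
4πI² = N·(3j₀)²·(3jₘ)² = 15/49
I = +1·√(0.306122/4π) = 0.15607835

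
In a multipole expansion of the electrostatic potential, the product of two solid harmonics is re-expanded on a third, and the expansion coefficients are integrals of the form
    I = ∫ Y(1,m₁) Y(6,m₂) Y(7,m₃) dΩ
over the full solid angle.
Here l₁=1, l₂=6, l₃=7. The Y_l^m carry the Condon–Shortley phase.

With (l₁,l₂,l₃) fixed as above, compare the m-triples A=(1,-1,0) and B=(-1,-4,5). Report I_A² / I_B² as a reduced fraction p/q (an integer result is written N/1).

l's match ⇒ only the (l;m) 3-j factors differ between A and B.
A: triangle coeff Δ(1,6,7) = 1/1365; Σ_t [0,0]: t=0:+1/1209600 = 1/1209600; (3j)²=1/65 [(1 6 7; 1 -1 0)], sign=-1
B: triangle coeff Δ(1,6,7) = 1/1365; Σ_t [0,0]: t=0:+1/14515200 = 1/14515200; (3j)²=22/455 [(1 6 7; -1 -4 5)], sign=+1
I_A²/I_B² = (1/65)/(22/455) = 7/22

7/22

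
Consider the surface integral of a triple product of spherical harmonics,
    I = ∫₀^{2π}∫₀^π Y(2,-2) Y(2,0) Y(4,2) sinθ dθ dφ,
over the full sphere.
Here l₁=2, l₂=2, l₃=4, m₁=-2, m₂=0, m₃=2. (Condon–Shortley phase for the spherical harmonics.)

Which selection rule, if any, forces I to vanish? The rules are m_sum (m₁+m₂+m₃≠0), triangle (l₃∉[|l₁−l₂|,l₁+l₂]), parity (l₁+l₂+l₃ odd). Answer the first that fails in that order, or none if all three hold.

m₁+m₂+m₃ = -2 + 0 + 2 = 0  ✓
triangle: |2−2|=0 ≤ l₃=4 ≤ 2+2=4  ✓
parity: l₁+l₂+l₃ = 8 is even  ✓

none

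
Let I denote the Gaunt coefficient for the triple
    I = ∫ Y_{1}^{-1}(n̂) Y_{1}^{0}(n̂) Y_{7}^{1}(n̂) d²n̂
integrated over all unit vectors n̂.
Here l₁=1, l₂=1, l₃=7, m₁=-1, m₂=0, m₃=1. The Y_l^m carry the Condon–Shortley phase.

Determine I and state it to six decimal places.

0.000000

l₃=7 ∉ [0,2] — triangle fails ⇒ I = 0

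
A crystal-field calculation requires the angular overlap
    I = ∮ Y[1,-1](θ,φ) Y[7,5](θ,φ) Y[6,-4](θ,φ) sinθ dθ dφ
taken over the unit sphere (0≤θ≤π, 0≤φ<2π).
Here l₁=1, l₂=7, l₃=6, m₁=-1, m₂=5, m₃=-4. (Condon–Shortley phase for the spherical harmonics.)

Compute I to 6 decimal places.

m-sum 0 ✓  L=14 even ✓  6≤6≤8 ✓
Π(2lᵢ+1) = 3×15×13 = 585
triangle coeff Δ(1,7,6) = 1/1365
Σ_t [1,1]: t=1:−1/518400 = -1/518400
(3j)²=7/195 [(1 7 6; 0 0 0)], sign=-1
Σ_t [2,2]: t=2:+1/14515200 = 1/14515200
(3j)²=22/455 [(1 7 6; -1 5 -4)], sign=+1
⇒ 4πI² = 66/65
I = (-1)√(66/65/(4π)) = -0.28425647

-0.284256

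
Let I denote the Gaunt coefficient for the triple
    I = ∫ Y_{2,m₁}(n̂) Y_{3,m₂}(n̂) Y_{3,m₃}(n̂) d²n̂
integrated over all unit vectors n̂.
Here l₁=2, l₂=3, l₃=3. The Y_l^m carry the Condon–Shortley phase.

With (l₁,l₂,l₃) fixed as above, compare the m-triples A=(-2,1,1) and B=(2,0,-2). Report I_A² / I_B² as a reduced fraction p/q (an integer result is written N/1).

6/5

l's match ⇒ only the (l;m) 3-j factors differ between A and B.
A: triangle coeff Δ(2,3,3) = 1/3780; Σ_t [2,2]: t=2:+1/16 = 1/16; (3j)²=2/35 [(2 3 3; -2 1 1)], sign=+1
B: triangle coeff Δ(2,3,3) = 1/3780; Σ_t [0,0]: t=0:+1/24 = 1/24; (3j)²=1/21 [(2 3 3; 2 0 -2)], sign=-1
I_A²/I_B² = (2/35)/(1/21) = 6/5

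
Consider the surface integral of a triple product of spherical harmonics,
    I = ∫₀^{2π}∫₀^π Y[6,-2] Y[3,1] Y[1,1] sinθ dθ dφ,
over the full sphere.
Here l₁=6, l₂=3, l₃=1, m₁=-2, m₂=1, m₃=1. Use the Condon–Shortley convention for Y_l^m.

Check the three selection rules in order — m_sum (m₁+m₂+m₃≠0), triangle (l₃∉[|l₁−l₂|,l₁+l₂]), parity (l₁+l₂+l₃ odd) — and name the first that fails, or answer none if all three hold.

m₁+m₂+m₃ = -2 + 1 + 1 = 0  ✓
triangle: |6−3|=3 ≤ l₃=1 ≤ 6+3=9  ✗
parity: l₁+l₂+l₃ = 10 is even

triangle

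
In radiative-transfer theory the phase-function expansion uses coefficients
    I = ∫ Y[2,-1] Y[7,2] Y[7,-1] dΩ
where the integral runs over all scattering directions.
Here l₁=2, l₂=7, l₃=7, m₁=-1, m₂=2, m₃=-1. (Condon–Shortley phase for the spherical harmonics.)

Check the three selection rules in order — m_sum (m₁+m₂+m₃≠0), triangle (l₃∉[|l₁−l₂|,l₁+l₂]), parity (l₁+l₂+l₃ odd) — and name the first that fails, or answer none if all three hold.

Σmᵢ = 0  ✓
l₃∈[|l₁−l₂|,l₁+l₂]=[5,9], have l₃=7  ✓
Σlᵢ = 16 ⇒ even  ✓

none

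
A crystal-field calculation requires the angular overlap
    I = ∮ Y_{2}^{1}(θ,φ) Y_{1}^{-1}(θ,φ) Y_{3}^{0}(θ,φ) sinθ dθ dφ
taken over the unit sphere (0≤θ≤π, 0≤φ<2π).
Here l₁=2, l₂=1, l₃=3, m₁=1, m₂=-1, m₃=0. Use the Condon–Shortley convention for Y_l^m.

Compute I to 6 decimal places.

0.143048

Checks pass: Σm=0; 6 even; l₃=3∈[1,3].
(2·2+1)(2·1+1)(2·3+1) = 105
Δ: 0! 4! 2! / 7! → 1/105
sum: t=0:+1/4 = 1/4
3j²(2 1 3; 0 0 0) = Δ·Π!·Σ² = 3/35  (sign -1)
sum: t=0:+1/12 = 1/12
3j²(2 1 3; 1 -1 0) = Δ·Π!·Σ² = 1/35  (sign -1)
combine: 4πI² = 105·3/35·1/35 = 9/35
take √, sign +1: I = 0.14304817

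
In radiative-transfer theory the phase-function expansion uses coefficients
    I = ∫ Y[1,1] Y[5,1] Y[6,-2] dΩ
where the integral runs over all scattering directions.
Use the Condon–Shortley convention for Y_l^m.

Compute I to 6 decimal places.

m-sum 0 ✓  L=12 even ✓  4≤6≤6 ✓
Π(2lᵢ+1) = 3×11×13 = 429
triangle coeff Δ(1,5,6) = 1/858
Σ_t [0,0]: t=0:+1/14400 = 1/14400
(3j)²=6/143 [(1 5 6; 0 0 0)], sign=+1
Σ_t [0,0]: t=0:+1/34560 = 1/34560
(3j)²=14/429 [(1 5 6; 1 1 -2)], sign=+1
⇒ 4πI² = 84/143
I = (+1)√(84/143/(4π)) = 0.21620548

0.216205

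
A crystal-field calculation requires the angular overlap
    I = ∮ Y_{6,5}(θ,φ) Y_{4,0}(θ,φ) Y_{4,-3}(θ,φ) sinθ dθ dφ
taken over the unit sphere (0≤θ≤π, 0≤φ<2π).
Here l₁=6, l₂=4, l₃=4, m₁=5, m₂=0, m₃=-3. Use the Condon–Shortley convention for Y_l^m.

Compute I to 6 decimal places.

0.000000

5 + 0 − 3 = 2 ≠ 0: azimuthal integral kills it; I = 0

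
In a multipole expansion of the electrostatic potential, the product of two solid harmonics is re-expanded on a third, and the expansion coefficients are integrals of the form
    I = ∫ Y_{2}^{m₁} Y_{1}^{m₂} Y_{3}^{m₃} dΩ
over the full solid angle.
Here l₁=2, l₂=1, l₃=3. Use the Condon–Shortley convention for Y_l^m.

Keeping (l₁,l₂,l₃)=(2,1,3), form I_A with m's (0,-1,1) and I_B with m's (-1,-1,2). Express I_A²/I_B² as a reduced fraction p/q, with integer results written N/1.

3/5

l's match ⇒ only the (l;m) 3-j factors differ between A and B.
A: triangle coeff Δ(2,1,3) = 1/105; Σ_t [0,0]: t=0:+1/8 = 1/8; (3j)²=2/35 [(2 1 3; 0 -1 1)], sign=+1
B: triangle coeff Δ(2,1,3) = 1/105; Σ_t [0,0]: t=0:+1/12 = 1/12; (3j)²=2/21 [(2 1 3; -1 -1 2)], sign=-1
I_A²/I_B² = (2/35)/(2/21) = 3/5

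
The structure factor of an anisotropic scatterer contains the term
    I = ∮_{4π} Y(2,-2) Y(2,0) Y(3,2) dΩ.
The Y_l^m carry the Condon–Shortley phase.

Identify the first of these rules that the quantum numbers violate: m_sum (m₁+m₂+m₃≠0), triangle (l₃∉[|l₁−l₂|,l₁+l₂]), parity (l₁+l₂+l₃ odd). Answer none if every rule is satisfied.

parity

m₁+m₂+m₃ = -2 + 0 + 2 = 0  ✓
triangle: |2−2|=0 ≤ l₃=3 ≤ 2+2=4  ✓
parity: l₁+l₂+l₃ = 7 is odd  ✗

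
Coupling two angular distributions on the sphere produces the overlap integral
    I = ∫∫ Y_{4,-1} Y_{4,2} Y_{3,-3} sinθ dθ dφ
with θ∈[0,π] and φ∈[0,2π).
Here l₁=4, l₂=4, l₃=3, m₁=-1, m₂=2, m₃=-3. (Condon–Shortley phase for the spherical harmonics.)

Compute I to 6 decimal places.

m-sum = -1 + 2 − 3 = -2 ≠ 0 ⇒ I = 0

0.000000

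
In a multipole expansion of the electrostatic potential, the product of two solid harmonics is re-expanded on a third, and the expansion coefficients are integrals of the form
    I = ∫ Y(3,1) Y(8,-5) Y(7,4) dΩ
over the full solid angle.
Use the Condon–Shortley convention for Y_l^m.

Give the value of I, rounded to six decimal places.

m-sum 0 ✓  L=18 even ✓  5≤7≤11 ✓
Π(2lᵢ+1) = 7×17×15 = 1785
triangle coeff Δ(3,8,7) = 1/5290740
Σ_t [1,3]: t=1:−1/7257600 t=2:+1/2073600 t=3:−1/7257600 = 1/4838400
(3j)²=252/20995 [(3 8 7; 0 0 0)], sign=-1
Σ_t [0,2]: t=0:+1/104509440 t=1:−1/43545600 t=2:+1/319334400 = -59/5748019200
(3j)²=3481/406980 [(3 8 7; 1 -5 4)], sign=+1
⇒ 4πI² = 73101/398905
I = (-1)√(73101/398905/(4π)) = -0.12075969

-0.120760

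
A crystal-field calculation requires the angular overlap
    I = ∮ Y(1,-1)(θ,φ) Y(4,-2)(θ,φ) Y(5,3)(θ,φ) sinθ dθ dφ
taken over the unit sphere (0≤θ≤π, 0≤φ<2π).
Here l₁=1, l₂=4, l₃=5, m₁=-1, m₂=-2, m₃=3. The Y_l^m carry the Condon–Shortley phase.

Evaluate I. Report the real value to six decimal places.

-0.259847

Checks pass: Σm=0; 10 even; l₃=5∈[3,5].
(2·1+1)(2·4+1)(2·5+1) = 297
Δ: 0! 2! 8! / 11! → 1/495
sum: t=0:+1/576 = 1/576
3j²(1 4 5; 0 0 0) = Δ·Π!·Σ² = 5/99  (sign -1)
sum: t=0:+1/2880 = 1/2880
3j²(1 4 5; -1 -2 3) = Δ·Π!·Σ² = 28/495  (sign +1)
combine: 4πI² = 297·5/99·28/495 = 28/33
take √, sign -1: I = -0.25984664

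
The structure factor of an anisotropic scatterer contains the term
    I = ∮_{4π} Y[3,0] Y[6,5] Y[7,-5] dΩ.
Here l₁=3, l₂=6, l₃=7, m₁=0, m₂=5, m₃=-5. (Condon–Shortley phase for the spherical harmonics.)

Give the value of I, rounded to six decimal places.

Rules hold: Σm=0, L=16 even, 3≤7≤9.
N = 7·13·15 = 1365
Δ = 2!·4!·10!/17! = 1/2042040
Racah Σ t=0..2: t=0:+1/207360 t=1:−1/57600 t=2:+1/207360 = -1/129600
⇒ 3j(3 6 7; 0 0 0)² = 168/12155, sgn +1
Racah Σ t=1..2: t=1:−1/14515200 t=2:+1/4354560 = 1/6220800
⇒ 3j(3 6 7; 0 5 -5)² = 77/4420, sgn +1
4πI² = N·(3j₀)²·(3jₘ)² = 6174/18785
I = +1·√(0.328666/4π) = 0.16172337

0.161723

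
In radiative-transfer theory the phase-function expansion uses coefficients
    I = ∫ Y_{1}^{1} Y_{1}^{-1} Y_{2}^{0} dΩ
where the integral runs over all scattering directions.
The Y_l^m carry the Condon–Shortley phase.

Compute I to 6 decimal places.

0.126157

m-sum 0 ✓  L=4 even ✓  0≤2≤2 ✓
Π(2lᵢ+1) = 3×3×5 = 45
triangle coeff Δ(1,1,2) = 1/30
Σ_t [0,0]: t=0:+1/1 = 1/1
(3j)²=2/15 [(1 1 2; 0 0 0)], sign=+1
Σ_t [0,0]: t=0:+1/4 = 1/4
(3j)²=1/30 [(1 1 2; 1 -1 0)], sign=+1
⇒ 4πI² = 1/5
I = (+1)√(1/5/(4π)) = 0.12615663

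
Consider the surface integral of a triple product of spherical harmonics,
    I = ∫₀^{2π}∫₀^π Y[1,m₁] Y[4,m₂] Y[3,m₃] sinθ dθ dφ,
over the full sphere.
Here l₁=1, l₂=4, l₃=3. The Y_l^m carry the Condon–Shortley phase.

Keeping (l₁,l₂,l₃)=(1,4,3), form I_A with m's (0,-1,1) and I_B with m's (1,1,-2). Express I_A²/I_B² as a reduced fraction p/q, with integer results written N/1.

5/1

l's match ⇒ only the (l;m) 3-j factors differ between A and B.
A: triangle coeff Δ(1,4,3) = 1/252; Σ_t [1,1]: t=1:−1/48 = -1/48; (3j)²=5/84 [(1 4 3; 0 -1 1)], sign=-1
B: triangle coeff Δ(1,4,3) = 1/252; Σ_t [0,0]: t=0:+1/240 = 1/240; (3j)²=1/84 [(1 4 3; 1 1 -2)], sign=-1
I_A²/I_B² = (5/84)/(1/84) = 5/1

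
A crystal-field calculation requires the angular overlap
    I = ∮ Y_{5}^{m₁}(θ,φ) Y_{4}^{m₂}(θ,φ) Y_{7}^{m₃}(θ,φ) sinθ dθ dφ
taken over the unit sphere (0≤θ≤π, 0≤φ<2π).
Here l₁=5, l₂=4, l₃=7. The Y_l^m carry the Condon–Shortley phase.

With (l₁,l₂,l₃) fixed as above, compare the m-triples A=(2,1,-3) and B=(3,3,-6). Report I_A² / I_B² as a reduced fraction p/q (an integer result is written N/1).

22188/25025

l's match ⇒ only the (l;m) 3-j factors differ between A and B.
A: triangle coeff Δ(5,4,7) = 1/6126120; Σ_t [0,2]: t=0:+1/172800 t=1:−1/69120 t=2:+1/362880 = -43/7257600; (3j)²=1849/170170 [(5 4 7; 2 1 -3)], sign=-1
B: triangle coeff Δ(5,4,7) = 1/6126120; Σ_t [1,2]: t=1:−1/3628800 t=2:+1/9676800 = -1/5806080; (3j)²=5/408 [(5 4 7; 3 3 -6)], sign=+1
I_A²/I_B² = (1849/170170)/(5/408) = 22188/25025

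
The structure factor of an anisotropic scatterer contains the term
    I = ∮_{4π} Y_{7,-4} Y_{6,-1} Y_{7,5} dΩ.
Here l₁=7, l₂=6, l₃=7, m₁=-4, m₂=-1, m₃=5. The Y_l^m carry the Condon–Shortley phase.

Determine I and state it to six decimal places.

Checks pass: Σm=0; 20 even; l₃=7∈[1,13].
(2·7+1)(2·6+1)(2·7+1) = 2925
Δ: 6! 8! 6! / 21! → 1/2444321880
sum: t=0:+1/2612736000 t=1:−1/20736000 t=2:+1/1658880 t=3:−1/746496 t=4:+1/1658880 t=5:−1/20736000 t=6:+1/2612736000 = -1/4354560
3j²(7 6 7; 0 0 0) = Δ·Π!·Σ² = 1000/138567  (sign +1)
sum: t=3:−1/69672960 t=4:+1/29030400 t=5:−1/124416000 = 1/82944000
3j²(7 6 7; -4 -1 5) = Δ·Π!·Σ² = 693/83980  (sign +1)
combine: 4πI² = 2925·1000/138567·693/83980 = 236250/1356277
take √, sign +1: I = 0.11773532

0.117735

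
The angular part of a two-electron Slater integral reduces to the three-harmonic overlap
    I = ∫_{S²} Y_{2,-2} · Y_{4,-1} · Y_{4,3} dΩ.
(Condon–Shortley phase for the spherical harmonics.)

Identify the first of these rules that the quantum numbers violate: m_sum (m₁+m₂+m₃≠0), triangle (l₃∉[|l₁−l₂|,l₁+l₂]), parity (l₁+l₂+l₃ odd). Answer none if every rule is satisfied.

m₁+m₂+m₃ = -2 − 1 + 3 = 0  ✓
triangle: |2−4|=2 ≤ l₃=4 ≤ 2+4=6  ✓
parity: l₁+l₂+l₃ = 10 is even  ✓

none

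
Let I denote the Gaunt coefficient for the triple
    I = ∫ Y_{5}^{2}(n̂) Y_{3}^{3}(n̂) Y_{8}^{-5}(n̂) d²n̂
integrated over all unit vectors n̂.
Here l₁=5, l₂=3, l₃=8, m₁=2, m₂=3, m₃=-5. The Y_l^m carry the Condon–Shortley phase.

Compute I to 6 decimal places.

m-sum 0 ✓  L=16 even ✓  2≤8≤8 ✓
Π(2lᵢ+1) = 11×7×17 = 1309
triangle coeff Δ(5,3,8) = 1/136136
Σ_t [0,0]: t=0:+1/518400 = 1/518400
(3j)²=56/2431 [(5 3 8; 0 0 0)], sign=+1
Σ_t [0,0]: t=0:+1/21772800 = 1/21772800
(3j)²=3/238 [(5 3 8; 2 3 -5)], sign=-1
⇒ 4πI² = 84/221
I = (-1)√(84/221/(4π)) = -0.17391561

-0.173916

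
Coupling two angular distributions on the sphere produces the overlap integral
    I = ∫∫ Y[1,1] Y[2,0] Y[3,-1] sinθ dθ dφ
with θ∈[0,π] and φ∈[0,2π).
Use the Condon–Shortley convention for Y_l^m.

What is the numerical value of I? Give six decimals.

Checks pass: Σm=0; 6 even; l₃=3∈[1,3].
(2·1+1)(2·2+1)(2·3+1) = 105
Δ: 0! 2! 4! / 7! → 1/105
sum: t=0:+1/4 = 1/4
3j²(1 2 3; 0 0 0) = Δ·Π!·Σ² = 3/35  (sign -1)
sum: t=0:+1/8 = 1/8
3j²(1 2 3; 1 0 -1) = Δ·Π!·Σ² = 2/35  (sign +1)
combine: 4πI² = 105·3/35·2/35 = 18/35
take √, sign -1: I = -0.20230066

-0.202301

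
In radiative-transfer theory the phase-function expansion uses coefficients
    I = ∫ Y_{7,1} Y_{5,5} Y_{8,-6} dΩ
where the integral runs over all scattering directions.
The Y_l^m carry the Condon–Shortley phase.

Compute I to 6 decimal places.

Checks pass: Σm=0; 20 even; l₃=8∈[2,12].
(2·7+1)(2·5+1)(2·8+1) = 2805
Δ: 4! 10! 6! / 21! → 1/814773960
sum: t=0:+1/87091200 t=1:−1/4976640 t=2:+1/2073600 t=3:−1/4976640 t=4:+1/87091200 = 1/9676800
3j²(7 5 8; 0 0 0) = Δ·Π!·Σ² = 360/46189  (sign +1)
sum: t=4:+1/1393459200 = 1/1393459200
3j²(7 5 8; 1 5 -6) = Δ·Π!·Σ² = 15/1292  (sign +1)
combine: 4πI² = 2805·360/46189·15/1292 = 20250/79781
take √, sign +1: I = 0.14212087

0.142121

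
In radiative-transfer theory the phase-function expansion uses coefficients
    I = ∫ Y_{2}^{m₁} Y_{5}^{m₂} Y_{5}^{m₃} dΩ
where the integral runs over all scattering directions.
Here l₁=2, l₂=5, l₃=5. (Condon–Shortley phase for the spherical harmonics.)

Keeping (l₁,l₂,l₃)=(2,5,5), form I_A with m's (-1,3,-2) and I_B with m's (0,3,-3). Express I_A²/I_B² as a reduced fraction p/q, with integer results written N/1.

100/1

l's match ⇒ only the (l;m) 3-j factors differ between A and B.
A: triangle coeff Δ(2,5,5) = 1/38610; Σ_t [1,2]: t=1:−1/10080 t=2:+1/2880 = 1/4032; (3j)²=10/429 [(2 5 5; -1 3 -2)], sign=-1
B: triangle coeff Δ(2,5,5) = 1/38610; Σ_t [0,2]: t=0:+1/161280 t=1:−1/5040 t=2:+1/5760 = -1/53760; (3j)²=1/4290 [(2 5 5; 0 3 -3)], sign=-1
I_A²/I_B² = (10/429)/(1/4290) = 100/1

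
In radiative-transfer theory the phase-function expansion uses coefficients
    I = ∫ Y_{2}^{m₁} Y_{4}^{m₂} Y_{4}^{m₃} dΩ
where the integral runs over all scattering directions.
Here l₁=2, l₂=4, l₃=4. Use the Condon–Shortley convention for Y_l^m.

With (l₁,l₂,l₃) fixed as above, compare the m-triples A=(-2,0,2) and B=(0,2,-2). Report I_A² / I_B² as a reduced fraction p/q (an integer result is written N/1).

l's match ⇒ only the (l;m) 3-j factors differ between A and B.
A: triangle coeff Δ(2,4,4) = 1/13860; Σ_t [2,2]: t=2:+1/192 = 1/192; (3j)²=3/77 [(2 4 4; -2 0 2)], sign=+1
B: triangle coeff Δ(2,4,4) = 1/13860; Σ_t [0,2]: t=0:+1/2880 t=1:−1/120 t=2:+1/192 = -1/360; (3j)²=16/3465 [(2 4 4; 0 2 -2)], sign=-1
I_A²/I_B² = (3/77)/(16/3465) = 135/16

135/16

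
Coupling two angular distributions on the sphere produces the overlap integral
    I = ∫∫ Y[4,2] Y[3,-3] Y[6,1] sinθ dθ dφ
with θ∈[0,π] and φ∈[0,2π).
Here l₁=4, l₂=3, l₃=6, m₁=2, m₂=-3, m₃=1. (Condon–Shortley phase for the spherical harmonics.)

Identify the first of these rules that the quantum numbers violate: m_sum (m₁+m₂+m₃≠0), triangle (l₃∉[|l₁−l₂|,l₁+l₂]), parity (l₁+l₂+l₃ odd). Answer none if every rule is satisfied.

parity

azimuthal sum: 2 − 3 + 1 = 0  ✓
1 ≤ 6 ≤ 7 (triangle on l)  ✓
L = 4 + 3 + 6 = 13 (odd)  ✗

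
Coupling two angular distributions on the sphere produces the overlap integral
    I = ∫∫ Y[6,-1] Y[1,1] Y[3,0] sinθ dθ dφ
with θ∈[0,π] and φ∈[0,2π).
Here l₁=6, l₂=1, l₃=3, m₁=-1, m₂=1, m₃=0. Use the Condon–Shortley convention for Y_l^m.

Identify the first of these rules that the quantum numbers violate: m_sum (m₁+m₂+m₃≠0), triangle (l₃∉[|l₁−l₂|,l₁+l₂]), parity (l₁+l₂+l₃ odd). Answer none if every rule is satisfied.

Σmᵢ = 0  ✓
l₃∈[|l₁−l₂|,l₁+l₂]=[5,7], have l₃=3  ✗
Σlᵢ = 10 ⇒ even

triangle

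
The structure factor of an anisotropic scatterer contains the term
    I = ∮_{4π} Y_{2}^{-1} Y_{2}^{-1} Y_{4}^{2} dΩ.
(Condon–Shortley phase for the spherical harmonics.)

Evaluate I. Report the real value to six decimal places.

0.254875

Checks pass: Σm=0; 8 even; l₃=4∈[0,4].
(2·2+1)(2·2+1)(2·4+1) = 225
Δ: 0! 4! 4! / 9! → 1/630
sum: t=0:+1/16 = 1/16
3j²(2 2 4; 0 0 0) = Δ·Π!·Σ² = 2/35  (sign +1)
sum: t=0:+1/36 = 1/36
3j²(2 2 4; -1 -1 2) = Δ·Π!·Σ² = 4/63  (sign +1)
combine: 4πI² = 225·2/35·4/63 = 40/49
take √, sign +1: I = 0.25487487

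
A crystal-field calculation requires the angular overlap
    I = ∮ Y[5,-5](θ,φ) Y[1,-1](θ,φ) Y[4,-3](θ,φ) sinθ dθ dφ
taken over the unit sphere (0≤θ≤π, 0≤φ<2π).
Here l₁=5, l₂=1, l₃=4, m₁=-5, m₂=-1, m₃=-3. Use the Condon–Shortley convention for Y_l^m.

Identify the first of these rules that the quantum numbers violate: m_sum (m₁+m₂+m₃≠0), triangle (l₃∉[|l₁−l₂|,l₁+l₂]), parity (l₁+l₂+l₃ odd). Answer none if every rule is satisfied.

m_sum

Σmᵢ = -9  ✗
l₃∈[|l₁−l₂|,l₁+l₂]=[4,6], have l₃=4
Σlᵢ = 10 ⇒ even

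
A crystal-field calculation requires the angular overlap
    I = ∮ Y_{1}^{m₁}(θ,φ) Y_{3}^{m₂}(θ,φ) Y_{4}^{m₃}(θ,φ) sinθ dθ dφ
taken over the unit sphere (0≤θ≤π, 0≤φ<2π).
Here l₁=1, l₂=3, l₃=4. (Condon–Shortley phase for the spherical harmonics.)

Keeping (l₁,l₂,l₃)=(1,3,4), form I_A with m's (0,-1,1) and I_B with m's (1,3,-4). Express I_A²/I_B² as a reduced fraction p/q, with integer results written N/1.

Shared (l₁,l₂,l₃)=(1,3,4): N and (l;000)² cancel in I_A²/I_B².
A: Δ = 0!·2!·6!/9! = 1/252; Racah Σ t=0..0: t=0:+1/48 = 1/48; ⇒ 3j(1 3 4; 0 -1 1)² = 5/84, sgn -1
B: Δ = 0!·2!·6!/9! = 1/252; Racah Σ t=0..0: t=0:+1/1440 = 1/1440; ⇒ 3j(1 3 4; 1 3 -4)² = 1/9, sgn +1
I_A²/I_B² = (5/84)/(1/9) = 15/28

15/28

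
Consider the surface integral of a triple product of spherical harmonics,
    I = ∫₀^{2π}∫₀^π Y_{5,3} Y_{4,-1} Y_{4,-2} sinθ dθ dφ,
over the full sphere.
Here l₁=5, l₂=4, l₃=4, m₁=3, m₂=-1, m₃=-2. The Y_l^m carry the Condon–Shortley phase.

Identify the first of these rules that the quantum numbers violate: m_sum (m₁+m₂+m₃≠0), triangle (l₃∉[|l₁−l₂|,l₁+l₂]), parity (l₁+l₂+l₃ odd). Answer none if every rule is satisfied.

m₁+m₂+m₃ = 3 − 1 − 2 = 0  ✓
triangle: |5−4|=1 ≤ l₃=4 ≤ 5+4=9  ✓
parity: l₁+l₂+l₃ = 13 is odd  ✗

parity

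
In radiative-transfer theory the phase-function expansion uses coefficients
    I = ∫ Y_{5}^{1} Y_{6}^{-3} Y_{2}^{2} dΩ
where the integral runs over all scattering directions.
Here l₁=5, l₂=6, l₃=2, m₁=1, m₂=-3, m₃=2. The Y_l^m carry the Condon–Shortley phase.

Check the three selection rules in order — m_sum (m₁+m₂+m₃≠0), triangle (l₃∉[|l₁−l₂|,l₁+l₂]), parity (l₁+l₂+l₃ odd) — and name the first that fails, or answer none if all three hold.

m₁+m₂+m₃ = 1 − 3 + 2 = 0  ✓
triangle: |5−6|=1 ≤ l₃=2 ≤ 5+6=11  ✓
parity: l₁+l₂+l₃ = 13 is odd  ✗

parity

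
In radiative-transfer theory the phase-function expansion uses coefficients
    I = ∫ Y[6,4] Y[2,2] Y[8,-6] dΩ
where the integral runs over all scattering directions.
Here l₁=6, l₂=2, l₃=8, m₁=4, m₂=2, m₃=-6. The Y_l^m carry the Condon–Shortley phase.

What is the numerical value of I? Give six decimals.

0.268492

m-sum 0 ✓  L=16 even ✓  4≤8≤8 ✓
Π(2lᵢ+1) = 13×5×17 = 1105
triangle coeff Δ(6,2,8) = 1/30940
Σ_t [0,0]: t=0:+1/2073600 = 1/2073600
(3j)²=28/1105 [(6 2 8; 0 0 0)], sign=+1
Σ_t [0,0]: t=0:+1/174182400 = 1/174182400
(3j)²=11/340 [(6 2 8; 4 2 -6)], sign=+1
⇒ 4πI² = 77/85
I = (+1)√(77/85/(4π)) = 0.26849176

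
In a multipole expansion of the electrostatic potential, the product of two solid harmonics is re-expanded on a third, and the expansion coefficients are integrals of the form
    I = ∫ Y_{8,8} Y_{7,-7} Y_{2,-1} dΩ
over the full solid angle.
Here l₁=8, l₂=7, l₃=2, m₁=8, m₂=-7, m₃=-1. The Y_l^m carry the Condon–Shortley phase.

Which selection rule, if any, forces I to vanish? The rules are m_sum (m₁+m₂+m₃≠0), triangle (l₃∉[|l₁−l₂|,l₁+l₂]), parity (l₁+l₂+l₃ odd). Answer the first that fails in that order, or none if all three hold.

parity

azimuthal sum: 8 − 7 − 1 = 0  ✓
1 ≤ 2 ≤ 15 (triangle on l)  ✓
L = 8 + 7 + 2 = 17 (odd)  ✗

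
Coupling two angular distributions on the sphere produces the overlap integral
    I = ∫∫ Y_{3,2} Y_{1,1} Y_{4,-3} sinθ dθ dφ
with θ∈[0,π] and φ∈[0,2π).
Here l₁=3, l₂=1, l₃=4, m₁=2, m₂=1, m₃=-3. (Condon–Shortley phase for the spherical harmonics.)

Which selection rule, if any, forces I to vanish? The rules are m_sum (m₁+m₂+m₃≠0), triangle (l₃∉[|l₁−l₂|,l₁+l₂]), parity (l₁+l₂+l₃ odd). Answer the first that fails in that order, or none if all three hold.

none

m₁+m₂+m₃ = 2 + 1 − 3 = 0  ✓
triangle: |3−1|=2 ≤ l₃=4 ≤ 3+1=4  ✓
parity: l₁+l₂+l₃ = 8 is even  ✓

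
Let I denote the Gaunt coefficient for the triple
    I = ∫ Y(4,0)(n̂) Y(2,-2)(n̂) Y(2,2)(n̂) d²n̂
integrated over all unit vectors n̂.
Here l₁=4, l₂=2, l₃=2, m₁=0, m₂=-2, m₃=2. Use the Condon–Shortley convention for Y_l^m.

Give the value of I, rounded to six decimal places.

m-sum 0 ✓  L=8 even ✓  2≤2≤6 ✓
Π(2lᵢ+1) = 9×5×5 = 225
triangle coeff Δ(4,2,2) = 1/630
Σ_t [2,2]: t=2:+1/16 = 1/16
(3j)²=2/35 [(4 2 2; 0 0 0)], sign=+1
Σ_t [0,0]: t=0:+1/576 = 1/576
(3j)²=1/630 [(4 2 2; 0 -2 2)], sign=+1
⇒ 4πI² = 1/49
I = (+1)√(1/49/(4π)) = 0.04029926

0.040299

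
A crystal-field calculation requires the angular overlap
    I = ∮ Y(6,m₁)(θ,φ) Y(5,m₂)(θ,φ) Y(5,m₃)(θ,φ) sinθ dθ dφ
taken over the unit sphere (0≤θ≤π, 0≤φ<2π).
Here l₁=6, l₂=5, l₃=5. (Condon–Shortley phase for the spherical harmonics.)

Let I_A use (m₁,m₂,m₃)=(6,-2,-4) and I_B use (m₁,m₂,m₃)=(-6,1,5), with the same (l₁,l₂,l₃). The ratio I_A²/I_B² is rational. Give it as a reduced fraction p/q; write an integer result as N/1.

Shared (l₁,l₂,l₃)=(6,5,5): N and (l;000)² cancel in I_A²/I_B².
A: Δ = 6!·6!·4!/17! = 1/28588560; Racah Σ t=0..0: t=0:+1/3110400 = 1/3110400; ⇒ 3j(6 5 5; 6 -2 -4)² = 21/1105, sgn -1
B: Δ = 6!·6!·4!/17! = 1/28588560; Racah Σ t=6..6: t=6:+1/12441600 = 1/12441600; ⇒ 3j(6 5 5; -6 1 5)² = 3/442, sgn +1
I_A²/I_B² = (21/1105)/(3/442) = 14/5

14/5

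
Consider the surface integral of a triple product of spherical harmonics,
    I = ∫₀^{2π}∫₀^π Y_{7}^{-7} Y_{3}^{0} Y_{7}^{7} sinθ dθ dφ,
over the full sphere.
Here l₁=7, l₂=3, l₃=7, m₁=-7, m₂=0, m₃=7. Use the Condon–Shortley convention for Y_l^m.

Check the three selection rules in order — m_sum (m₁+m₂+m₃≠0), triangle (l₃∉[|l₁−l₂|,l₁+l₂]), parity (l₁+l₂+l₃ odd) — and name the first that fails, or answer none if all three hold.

Σmᵢ = 0  ✓
l₃∈[|l₁−l₂|,l₁+l₂]=[4,10], have l₃=7  ✓
Σlᵢ = 17 ⇒ odd  ✗

parity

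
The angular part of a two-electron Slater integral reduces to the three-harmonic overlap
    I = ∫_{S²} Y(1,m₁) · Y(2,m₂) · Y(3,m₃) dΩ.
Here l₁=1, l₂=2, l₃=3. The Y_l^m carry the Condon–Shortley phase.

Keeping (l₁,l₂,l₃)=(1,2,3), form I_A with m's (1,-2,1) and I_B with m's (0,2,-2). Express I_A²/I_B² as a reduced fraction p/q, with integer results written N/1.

1/5

l's match ⇒ only the (l;m) 3-j factors differ between A and B.
A: triangle coeff Δ(1,2,3) = 1/105; Σ_t [0,0]: t=0:+1/48 = 1/48; (3j)²=1/105 [(1 2 3; 1 -2 1)], sign=+1
B: triangle coeff Δ(1,2,3) = 1/105; Σ_t [0,0]: t=0:+1/24 = 1/24; (3j)²=1/21 [(1 2 3; 0 2 -2)], sign=-1
I_A²/I_B² = (1/105)/(1/21) = 1/5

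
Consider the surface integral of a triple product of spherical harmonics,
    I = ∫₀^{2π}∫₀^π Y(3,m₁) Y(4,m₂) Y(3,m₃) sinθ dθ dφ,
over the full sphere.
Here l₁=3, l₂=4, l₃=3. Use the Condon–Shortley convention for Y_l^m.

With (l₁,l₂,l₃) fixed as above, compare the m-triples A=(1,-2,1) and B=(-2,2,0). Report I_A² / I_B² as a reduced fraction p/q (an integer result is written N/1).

40/3

Same 3,4,3: normalisation and zero-m 3j drop out of the ratio.
A: Δ: 4! 2! 4! / 11! → 1/34650; sum: t=0:+1/192 t=1:−1/36 t=2:+1/192 = -5/288; 3j²(3 4 3; 1 -2 1) = Δ·Π!·Σ² = 20/693  (sign -1)
B: Δ: 4! 2! 4! / 11! → 1/34650; sum: t=3:−1/72 t=4:+1/96 = -1/288; 3j²(3 4 3; -2 2 0) = Δ·Π!·Σ² = 1/462  (sign +1)
I_A²/I_B² = (20/693)/(1/462) = 40/3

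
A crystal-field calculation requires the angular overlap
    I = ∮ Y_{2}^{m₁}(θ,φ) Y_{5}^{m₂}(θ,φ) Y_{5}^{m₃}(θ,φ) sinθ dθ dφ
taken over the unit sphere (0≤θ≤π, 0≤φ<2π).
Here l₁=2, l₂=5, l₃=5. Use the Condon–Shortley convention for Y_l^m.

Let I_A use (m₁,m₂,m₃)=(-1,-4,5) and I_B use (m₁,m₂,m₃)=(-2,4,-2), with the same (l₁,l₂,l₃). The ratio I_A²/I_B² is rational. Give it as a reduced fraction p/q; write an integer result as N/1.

15/8

Same 2,5,5: normalisation and zero-m 3j drop out of the ratio.
A: Δ: 2! 2! 8! / 13! → 1/38610; sum: t=1:−1/80640 = -1/80640; 3j²(2 5 5; -1 -4 5) = Δ·Π!·Σ² = 9/286  (sign -1)
B: Δ: 2! 2! 8! / 13! → 1/38610; sum: t=2:+1/20160 = 1/20160; 3j²(2 5 5; -2 4 -2) = Δ·Π!·Σ² = 12/715  (sign -1)
I_A²/I_B² = (9/286)/(12/715) = 15/8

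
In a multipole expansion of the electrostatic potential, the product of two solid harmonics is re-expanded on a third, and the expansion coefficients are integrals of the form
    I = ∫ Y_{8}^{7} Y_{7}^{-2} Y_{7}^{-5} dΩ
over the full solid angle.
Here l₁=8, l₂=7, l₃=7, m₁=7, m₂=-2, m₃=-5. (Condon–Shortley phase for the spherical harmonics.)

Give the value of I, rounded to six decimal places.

0.131080

Rules hold: Σm=0, L=22 even, 1≤7≤15.
N = 17·15·15 = 3825
Δ = 8!·8!·6!/23! = 1/22086194130
Racah Σ t=1..7: t=1:−1/18289152000 t=2:+1/248832000 t=3:−1/24883200 t=4:+1/11943936 t=5:−1/24883200 t=6:+1/248832000 t=7:−1/18289152000 = 11/975421440
⇒ 3j(8 7 7; 0 0 0)² = 1750/289731, sgn -1
Racah Σ t=0..1: t=0:+1/24385536000 t=1:−1/9754214400 = -1/16257024000
⇒ 3j(8 7 7; 7 -2 -5)² = 486/52003, sgn -1
4πI² = N·(3j₀)²·(3jₘ)² = 9112500/42204149
I = +1·√(0.215915/4π) = 0.13107995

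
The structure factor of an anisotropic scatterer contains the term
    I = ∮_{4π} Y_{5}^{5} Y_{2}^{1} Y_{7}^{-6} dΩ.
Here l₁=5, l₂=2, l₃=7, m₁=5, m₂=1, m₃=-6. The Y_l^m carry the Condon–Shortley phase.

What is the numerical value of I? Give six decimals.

Checks pass: Σm=0; 14 even; l₃=7∈[3,7].
(2·5+1)(2·2+1)(2·7+1) = 825
Δ: 0! 10! 4! / 15! → 1/15015
sum: t=0:+1/57600 = 1/57600
3j²(5 2 7; 0 0 0) = Δ·Π!·Σ² = 21/715  (sign -1)
sum: t=0:+1/21772800 = 1/21772800
3j²(5 2 7; 5 1 -6) = Δ·Π!·Σ² = 2/105  (sign -1)
combine: 4πI² = 825·21/715·2/105 = 6/13
take √, sign +1: I = 0.19164567

0.191646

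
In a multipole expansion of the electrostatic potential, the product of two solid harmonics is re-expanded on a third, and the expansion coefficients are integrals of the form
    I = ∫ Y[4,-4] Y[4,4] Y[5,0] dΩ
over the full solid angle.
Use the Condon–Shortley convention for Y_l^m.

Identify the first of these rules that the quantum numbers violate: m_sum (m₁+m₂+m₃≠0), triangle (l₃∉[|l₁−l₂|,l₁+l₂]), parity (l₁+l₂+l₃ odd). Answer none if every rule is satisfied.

m₁+m₂+m₃ = -4 + 4 + 0 = 0  ✓
triangle: |4−4|=0 ≤ l₃=5 ≤ 4+4=8  ✓
parity: l₁+l₂+l₃ = 13 is odd  ✗

parity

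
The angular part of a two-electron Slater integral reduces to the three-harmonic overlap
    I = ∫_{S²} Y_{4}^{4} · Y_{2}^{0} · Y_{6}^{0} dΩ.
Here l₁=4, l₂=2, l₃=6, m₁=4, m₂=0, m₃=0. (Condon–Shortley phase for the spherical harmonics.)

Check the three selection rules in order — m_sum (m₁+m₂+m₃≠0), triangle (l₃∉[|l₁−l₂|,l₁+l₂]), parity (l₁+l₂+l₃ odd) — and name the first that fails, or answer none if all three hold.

m_sum

Σmᵢ = 4  ✗
l₃∈[|l₁−l₂|,l₁+l₂]=[2,6], have l₃=6
Σlᵢ = 12 ⇒ even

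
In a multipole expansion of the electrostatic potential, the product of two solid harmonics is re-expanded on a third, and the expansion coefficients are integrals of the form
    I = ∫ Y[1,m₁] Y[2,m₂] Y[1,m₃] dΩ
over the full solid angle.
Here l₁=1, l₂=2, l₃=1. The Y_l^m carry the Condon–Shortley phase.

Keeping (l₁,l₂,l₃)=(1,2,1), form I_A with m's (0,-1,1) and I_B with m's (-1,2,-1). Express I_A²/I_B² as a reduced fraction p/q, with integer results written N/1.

Shared (l₁,l₂,l₃)=(1,2,1): N and (l;000)² cancel in I_A²/I_B².
A: Δ = 2!·0!·2!/5! = 1/30; Racah Σ t=1..1: t=1:−1/2 = -1/2; ⇒ 3j(1 2 1; 0 -1 1)² = 1/10, sgn -1
B: Δ = 2!·0!·2!/5! = 1/30; Racah Σ t=2..2: t=2:+1/4 = 1/4; ⇒ 3j(1 2 1; -1 2 -1)² = 1/5, sgn +1
I_A²/I_B² = (1/10)/(1/5) = 1/2

1/2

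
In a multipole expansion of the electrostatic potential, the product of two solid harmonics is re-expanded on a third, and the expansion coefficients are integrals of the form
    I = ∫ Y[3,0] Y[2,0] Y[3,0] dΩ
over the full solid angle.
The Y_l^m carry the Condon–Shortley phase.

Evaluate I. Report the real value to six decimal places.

0.168209

m-sum 0 ✓  L=8 even ✓  1≤3≤5 ✓
Π(2lᵢ+1) = 7×5×7 = 245
triangle coeff Δ(3,2,3) = 1/3780
Σ_t [0,2]: t=0:+1/24 t=1:−1/4 t=2:+1/24 = -1/6
(3j)²=4/105 [(3 2 3; 0 0 0)], sign=+1
(m-triple is (0,0,0) — same symbol as above.)
⇒ 4πI² = 16/45
I = (+1)√(16/45/(4π)) = 0.16820883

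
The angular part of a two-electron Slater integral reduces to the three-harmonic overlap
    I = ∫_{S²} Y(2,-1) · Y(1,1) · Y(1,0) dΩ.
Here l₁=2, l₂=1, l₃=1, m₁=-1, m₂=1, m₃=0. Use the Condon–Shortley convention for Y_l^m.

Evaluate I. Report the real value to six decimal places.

-0.218510

m-sum 0 ✓  L=4 even ✓  1≤1≤3 ✓
Π(2lᵢ+1) = 5×3×3 = 45
triangle coeff Δ(2,1,1) = 1/30
Σ_t [1,1]: t=1:−1/1 = -1/1
(3j)²=2/15 [(2 1 1; 0 0 0)], sign=+1
Σ_t [2,2]: t=2:+1/2 = 1/2
(3j)²=1/10 [(2 1 1; -1 1 0)], sign=-1
⇒ 4πI² = 3/5
I = (-1)√(3/5/(4π)) = -0.21850969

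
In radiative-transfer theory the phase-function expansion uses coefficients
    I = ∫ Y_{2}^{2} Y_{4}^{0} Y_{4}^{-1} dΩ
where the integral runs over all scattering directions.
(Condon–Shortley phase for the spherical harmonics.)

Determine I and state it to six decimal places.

Σmᵢ = 1 ≠ 0, so the φ-integral vanishes; I = 0

0.000000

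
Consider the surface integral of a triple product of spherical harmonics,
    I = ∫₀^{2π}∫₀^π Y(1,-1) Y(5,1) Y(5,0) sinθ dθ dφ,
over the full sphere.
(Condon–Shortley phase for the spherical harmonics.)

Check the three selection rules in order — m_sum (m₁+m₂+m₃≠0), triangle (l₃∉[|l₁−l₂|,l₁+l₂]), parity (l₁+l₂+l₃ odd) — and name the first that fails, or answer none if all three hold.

m₁+m₂+m₃ = -1 + 1 + 0 = 0  ✓
triangle: |1−5|=4 ≤ l₃=5 ≤ 1+5=6  ✓
parity: l₁+l₂+l₃ = 11 is odd  ✗

parity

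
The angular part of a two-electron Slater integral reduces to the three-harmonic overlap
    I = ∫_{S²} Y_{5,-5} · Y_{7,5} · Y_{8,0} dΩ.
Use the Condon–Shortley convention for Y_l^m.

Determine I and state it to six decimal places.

Rules hold: Σm=0, L=20 even, 2≤8≤12.
N = 11·15·17 = 2805
Δ = 4!·6!·10!/21! = 1/814773960
Racah Σ t=0..4: t=0:+1/87091200 t=1:−1/4976640 t=2:+1/2073600 t=3:−1/4976640 t=4:+1/87091200 = 1/9676800
⇒ 3j(5 7 8; 0 0 0)² = 360/46189, sgn +1
Racah Σ t=4..4: t=4:+1/1393459200 = 1/1393459200
⇒ 3j(5 7 8; -5 5 0)² = 15/4199, sgn +1
4πI² = N·(3j₀)²·(3jₘ)² = 81000/1037153
I = +1·√(0.0780984/4π) = 0.07883447

0.078834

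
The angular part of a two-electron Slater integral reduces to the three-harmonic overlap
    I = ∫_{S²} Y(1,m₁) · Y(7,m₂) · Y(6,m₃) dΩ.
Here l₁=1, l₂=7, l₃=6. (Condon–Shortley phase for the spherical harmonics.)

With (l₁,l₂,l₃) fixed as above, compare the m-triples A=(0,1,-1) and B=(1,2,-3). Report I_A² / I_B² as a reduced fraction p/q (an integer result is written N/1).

24/5

Same 1,7,6: normalisation and zero-m 3j drop out of the ratio.
A: Δ: 2! 0! 12! / 15! → 1/1365; sum: t=1:−1/604800 = -1/604800; 3j²(1 7 6; 0 1 -1) = Δ·Π!·Σ² = 16/455  (sign +1)
B: Δ: 2! 0! 12! / 15! → 1/1365; sum: t=0:+1/4354560 = 1/4354560; 3j²(1 7 6; 1 2 -3) = Δ·Π!·Σ² = 2/273  (sign -1)
I_A²/I_B² = (16/455)/(2/273) = 24/5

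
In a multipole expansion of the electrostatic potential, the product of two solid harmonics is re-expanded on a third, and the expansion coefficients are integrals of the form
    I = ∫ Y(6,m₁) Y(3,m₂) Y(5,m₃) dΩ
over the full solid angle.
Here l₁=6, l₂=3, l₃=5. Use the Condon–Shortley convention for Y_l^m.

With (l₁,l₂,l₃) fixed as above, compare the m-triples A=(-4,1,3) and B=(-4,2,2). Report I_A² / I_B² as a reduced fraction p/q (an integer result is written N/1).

5/3

l's match ⇒ only the (l;m) 3-j factors differ between A and B.
A: triangle coeff Δ(6,3,5) = 1/675675; Σ_t [2,4]: t=2:+1/322560 t=3:−1/30240 t=4:+1/69120 = -1/64512; (3j)²=10/1001 [(6 3 5; -4 1 3)], sign=-1
B: triangle coeff Δ(6,3,5) = 1/675675; Σ_t [3,4]: t=3:−1/60480 t=4:+1/34560 = 1/80640; (3j)²=6/1001 [(6 3 5; -4 2 2)], sign=-1
I_A²/I_B² = (10/1001)/(6/1001) = 5/3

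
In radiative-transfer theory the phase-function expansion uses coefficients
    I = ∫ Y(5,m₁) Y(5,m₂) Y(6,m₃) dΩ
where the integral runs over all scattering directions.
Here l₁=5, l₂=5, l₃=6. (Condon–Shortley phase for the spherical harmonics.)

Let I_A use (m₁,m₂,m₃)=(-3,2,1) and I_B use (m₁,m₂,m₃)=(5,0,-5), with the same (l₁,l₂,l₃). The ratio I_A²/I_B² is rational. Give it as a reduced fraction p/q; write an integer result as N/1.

28/2475

l's match ⇒ only the (l;m) 3-j factors differ between A and B.
A: triangle coeff Δ(5,5,6) = 1/28588560; Σ_t [2,4]: t=2:+1/345600 t=3:−1/34560 t=4:+1/41472 = -1/518400; (3j)²=7/36465 [(5 5 6; -3 2 1)], sign=+1
B: triangle coeff Δ(5,5,6) = 1/28588560; Σ_t [0,0]: t=0:+1/2073600 = 1/2073600; (3j)²=15/884 [(5 5 6; 5 0 -5)], sign=-1
I_A²/I_B² = (7/36465)/(15/884) = 28/2475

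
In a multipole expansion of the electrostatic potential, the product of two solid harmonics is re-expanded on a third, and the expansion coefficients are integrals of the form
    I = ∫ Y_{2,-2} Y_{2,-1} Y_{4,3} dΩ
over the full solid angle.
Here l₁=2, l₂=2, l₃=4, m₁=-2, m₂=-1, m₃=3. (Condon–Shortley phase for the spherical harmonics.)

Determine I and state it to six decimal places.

-0.238414

m-sum 0 ✓  L=8 even ✓  0≤4≤4 ✓
Π(2lᵢ+1) = 5×5×9 = 225
triangle coeff Δ(2,2,4) = 1/630
Σ_t [0,0]: t=0:+1/16 = 1/16
(3j)²=2/35 [(2 2 4; 0 0 0)], sign=+1
Σ_t [0,0]: t=0:+1/144 = 1/144
(3j)²=1/18 [(2 2 4; -2 -1 3)], sign=-1
⇒ 4πI² = 5/7
I = (-1)√(5/7/(4π)) = -0.23841361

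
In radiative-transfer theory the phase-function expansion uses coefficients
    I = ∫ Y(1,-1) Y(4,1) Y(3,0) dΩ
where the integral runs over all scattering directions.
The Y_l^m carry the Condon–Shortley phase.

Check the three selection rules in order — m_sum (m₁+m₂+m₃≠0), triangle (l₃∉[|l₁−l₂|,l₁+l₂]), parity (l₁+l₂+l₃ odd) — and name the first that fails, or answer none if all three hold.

none

m₁+m₂+m₃ = -1 + 1 + 0 = 0  ✓
triangle: |1−4|=3 ≤ l₃=3 ≤ 1+4=5  ✓
parity: l₁+l₂+l₃ = 8 is even  ✓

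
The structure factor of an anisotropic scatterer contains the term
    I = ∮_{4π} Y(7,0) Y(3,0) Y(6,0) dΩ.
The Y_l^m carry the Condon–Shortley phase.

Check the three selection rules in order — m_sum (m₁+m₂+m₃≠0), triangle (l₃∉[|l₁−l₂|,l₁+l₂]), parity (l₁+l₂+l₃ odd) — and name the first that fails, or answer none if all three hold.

none

m₁+m₂+m₃ = 0 + 0 + 0 = 0  ✓
triangle: |7−3|=4 ≤ l₃=6 ≤ 7+3=10  ✓
parity: l₁+l₂+l₃ = 16 is even  ✓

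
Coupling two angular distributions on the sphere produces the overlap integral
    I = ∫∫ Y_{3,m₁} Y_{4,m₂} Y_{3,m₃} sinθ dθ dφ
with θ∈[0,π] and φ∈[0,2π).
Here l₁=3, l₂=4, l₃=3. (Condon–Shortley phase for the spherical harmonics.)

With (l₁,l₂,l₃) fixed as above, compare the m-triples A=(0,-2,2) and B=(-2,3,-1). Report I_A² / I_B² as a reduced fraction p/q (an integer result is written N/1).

3/14

Same 3,4,3: normalisation and zero-m 3j drop out of the ratio.
A: Δ: 4! 2! 4! / 11! → 1/34650; sum: t=1:−1/72 t=2:+1/96 = -1/288; 3j²(3 4 3; 0 -2 2) = Δ·Π!·Σ² = 1/462  (sign +1)
B: Δ: 4! 2! 4! / 11! → 1/34650; sum: t=3:−1/288 t=4:+1/144 = 1/288; 3j²(3 4 3; -2 3 -1) = Δ·Π!·Σ² = 1/99  (sign +1)
I_A²/I_B² = (1/462)/(1/99) = 3/14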